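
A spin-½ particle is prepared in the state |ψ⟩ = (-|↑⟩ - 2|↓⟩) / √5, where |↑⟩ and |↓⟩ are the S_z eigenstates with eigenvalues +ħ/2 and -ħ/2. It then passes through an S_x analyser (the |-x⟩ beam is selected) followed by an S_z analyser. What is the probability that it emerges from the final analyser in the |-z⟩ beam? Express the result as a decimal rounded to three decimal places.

0.050

First analyser (S_x): P(|-x⟩) = |⟨-x|ψ⟩|² = 1/10.
After stage 1 the state is |-x⟩; P(|-z⟩) = |⟨-z|-x⟩|² = 1/2.
Joint probability = 1/10 × 1/2 = 0.050.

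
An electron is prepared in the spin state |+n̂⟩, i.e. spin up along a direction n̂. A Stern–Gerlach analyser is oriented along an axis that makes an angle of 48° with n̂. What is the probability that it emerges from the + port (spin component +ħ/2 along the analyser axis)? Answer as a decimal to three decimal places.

For spin-½, the probability of finding spin-up along an axis at angle θ to the initial spin direction is cos²(θ/2); spin-down is sin²(θ/2).
θ = 48°, so P = cos²(24°) ≈ 0.835.

0.835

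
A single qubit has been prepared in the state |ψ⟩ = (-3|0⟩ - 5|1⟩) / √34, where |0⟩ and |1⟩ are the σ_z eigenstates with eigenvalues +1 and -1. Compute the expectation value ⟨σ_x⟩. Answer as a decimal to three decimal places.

⟨σ_x⟩ = 2 Re(a* b)/(|a|²+|b|²) with a = -3, b = -5.
a* b = 15, so ⟨σ_x⟩ = 30/34.

0.882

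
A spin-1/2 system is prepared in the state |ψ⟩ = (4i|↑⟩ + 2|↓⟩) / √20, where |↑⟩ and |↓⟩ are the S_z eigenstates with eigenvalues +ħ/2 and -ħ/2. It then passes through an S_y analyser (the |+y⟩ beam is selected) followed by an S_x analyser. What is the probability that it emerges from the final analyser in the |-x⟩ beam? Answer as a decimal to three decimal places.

0.050

First analyser (S_y): P(|+y⟩) = |⟨+y|ψ⟩|² = 4/40.
After stage 1 the state is |+y⟩; P(|-x⟩) = |⟨-x|+y⟩|² = 1/2.
Joint probability = 4/40 × 1/2 = 0.050.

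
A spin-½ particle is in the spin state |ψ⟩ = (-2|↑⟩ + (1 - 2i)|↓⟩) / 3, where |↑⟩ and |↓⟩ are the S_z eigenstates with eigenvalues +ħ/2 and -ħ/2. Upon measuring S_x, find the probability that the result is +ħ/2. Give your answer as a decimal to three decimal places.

0.278

|+x⟩ = (|↑⟩ + |↓⟩)/√2, so ⟨+x|ψ⟩ = (-1 - 2i) / (√2·3).
P = |-1 - 2i|² / 18 = 5/18.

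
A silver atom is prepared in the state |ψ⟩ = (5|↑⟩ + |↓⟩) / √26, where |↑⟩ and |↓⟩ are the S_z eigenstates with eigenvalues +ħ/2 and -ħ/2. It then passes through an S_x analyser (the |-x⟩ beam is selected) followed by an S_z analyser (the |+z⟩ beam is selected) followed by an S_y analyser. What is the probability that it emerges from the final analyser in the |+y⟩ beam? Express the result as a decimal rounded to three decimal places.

First analyser (S_x): P(|-x⟩) = |⟨-x|ψ⟩|² = 16/52.
After stage 1 the state is |-x⟩; P(|+z⟩) = |⟨+z|-x⟩|² = 1/2.
After stage 2 the state is |+z⟩; P(|+y⟩) = |⟨+y|+z⟩|² = 1/2.
Joint probability = 16/52 × 1/2 × 1/2 = 0.077.

0.077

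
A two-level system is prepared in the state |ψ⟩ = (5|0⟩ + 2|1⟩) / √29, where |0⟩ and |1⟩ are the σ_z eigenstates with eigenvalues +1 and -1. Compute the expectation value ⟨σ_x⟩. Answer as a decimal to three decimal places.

⟨σ_x⟩ = 2 Re(a* b)/(|a|²+|b|²) with a = 5, b = 2.
a* b = 10, so ⟨σ_x⟩ = 20/29.

0.690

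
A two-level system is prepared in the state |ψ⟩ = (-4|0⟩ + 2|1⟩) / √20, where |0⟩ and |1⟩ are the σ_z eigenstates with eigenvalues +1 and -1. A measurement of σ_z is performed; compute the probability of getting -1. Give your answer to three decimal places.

The -1 outcome corresponds to |1⟩. Its amplitude in |ψ⟩ is 2/√20.
P = |2|² / 20 = 4/20.

0.200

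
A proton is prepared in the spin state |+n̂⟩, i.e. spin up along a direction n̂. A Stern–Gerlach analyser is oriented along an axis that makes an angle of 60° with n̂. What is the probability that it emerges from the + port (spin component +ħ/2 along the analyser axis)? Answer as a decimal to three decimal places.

0.750

For spin-½, the probability of finding spin-up along an axis at angle θ to the initial spin direction is cos²(θ/2); spin-down is sin²(θ/2).
θ = 60°, so P = cos²(30°) ≈ 0.750.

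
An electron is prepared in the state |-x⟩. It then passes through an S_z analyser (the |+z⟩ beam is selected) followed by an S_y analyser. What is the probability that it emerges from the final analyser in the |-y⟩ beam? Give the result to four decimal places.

First analyser (S_z): from |-x⟩, P(|+z⟩) = 1/2.
After stage 1 the state is |+z⟩; P(|-y⟩) = |⟨-y|+z⟩|² = 1/2.
Joint probability = 1/2 × 1/2 = 0.2500.

0.2500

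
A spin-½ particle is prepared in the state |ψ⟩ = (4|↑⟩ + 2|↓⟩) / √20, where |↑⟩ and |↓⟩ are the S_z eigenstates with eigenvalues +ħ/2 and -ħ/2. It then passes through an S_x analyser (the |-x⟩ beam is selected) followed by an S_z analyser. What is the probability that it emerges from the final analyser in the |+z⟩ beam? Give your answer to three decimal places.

First analyser (S_x): P(|-x⟩) = |⟨-x|ψ⟩|² = 4/40.
After stage 1 the state is |-x⟩; P(|+z⟩) = |⟨+z|-x⟩|² = 1/2.
Joint probability = 4/40 × 1/2 = 0.050.

0.050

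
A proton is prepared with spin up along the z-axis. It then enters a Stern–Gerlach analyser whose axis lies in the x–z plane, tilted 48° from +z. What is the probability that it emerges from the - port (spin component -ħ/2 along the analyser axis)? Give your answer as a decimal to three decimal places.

For spin-½, the probability of finding spin-up along an axis at angle θ to the initial spin direction is cos²(θ/2); spin-down is sin²(θ/2).
θ = 48°, so P = sin²(24°) ≈ 0.165.

0.165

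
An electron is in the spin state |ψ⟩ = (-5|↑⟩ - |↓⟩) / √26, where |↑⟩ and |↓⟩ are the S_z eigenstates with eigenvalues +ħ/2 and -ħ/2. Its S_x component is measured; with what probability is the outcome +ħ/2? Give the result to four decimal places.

|+x⟩ = (|↑⟩ + |↓⟩)/√2, so ⟨+x|ψ⟩ = (-6) / (√2·√26).
P = |-6|² / 52 = 36/52.

0.6923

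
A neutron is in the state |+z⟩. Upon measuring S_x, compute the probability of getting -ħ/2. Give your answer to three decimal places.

In the S_z basis, |+z⟩ = |+z⟩ and |-x⟩ = (|+z⟩ - |-z⟩)/√2.
|⟨-x|+z⟩|² = 1/2.

0.500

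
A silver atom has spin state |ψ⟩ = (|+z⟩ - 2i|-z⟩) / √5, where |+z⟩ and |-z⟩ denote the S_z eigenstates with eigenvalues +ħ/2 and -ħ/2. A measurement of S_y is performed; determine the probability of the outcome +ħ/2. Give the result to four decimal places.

|+y⟩ = (|+z⟩ + i|-z⟩)/√2, so ⟨+y|ψ⟩ = (-1) / (√2·√5).
P = |-1|² / 10 = 1/10.

0.1000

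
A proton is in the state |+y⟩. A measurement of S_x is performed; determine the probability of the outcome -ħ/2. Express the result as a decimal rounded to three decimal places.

0.500

In the S_z basis, |+y⟩ = (|↑⟩ + i|↓⟩)/√2 and |-x⟩ = (|↑⟩ - |↓⟩)/√2.
|⟨-x|+y⟩|² = 1/2.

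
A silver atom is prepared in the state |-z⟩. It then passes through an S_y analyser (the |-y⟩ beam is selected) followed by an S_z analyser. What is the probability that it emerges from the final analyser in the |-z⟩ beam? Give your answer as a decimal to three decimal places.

0.250

First analyser (S_y): from |-z⟩, P(|-y⟩) = 1/2.
After stage 1 the state is |-y⟩; P(|-z⟩) = |⟨-z|-y⟩|² = 1/2.
Joint probability = 1/2 × 1/2 = 0.250.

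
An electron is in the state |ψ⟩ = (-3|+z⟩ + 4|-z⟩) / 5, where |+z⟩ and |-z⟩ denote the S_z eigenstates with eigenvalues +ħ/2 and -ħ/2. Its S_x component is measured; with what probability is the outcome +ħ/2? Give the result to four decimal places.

|+x⟩ = (|+z⟩ + |-z⟩)/√2, so ⟨+x|ψ⟩ = (1) / (√2·5).
P = |1|² / 50 = 1/50.

0.0200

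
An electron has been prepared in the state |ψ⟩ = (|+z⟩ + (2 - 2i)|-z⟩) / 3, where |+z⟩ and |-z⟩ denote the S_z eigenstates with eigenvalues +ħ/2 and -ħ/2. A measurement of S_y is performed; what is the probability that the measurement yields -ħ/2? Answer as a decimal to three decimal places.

|-y⟩ = (|+z⟩ - i|-z⟩)/√2, so ⟨-y|ψ⟩ = (3 + 2i) / (√2·3).
P = |3 + 2i|² / 18 = 13/18.

0.722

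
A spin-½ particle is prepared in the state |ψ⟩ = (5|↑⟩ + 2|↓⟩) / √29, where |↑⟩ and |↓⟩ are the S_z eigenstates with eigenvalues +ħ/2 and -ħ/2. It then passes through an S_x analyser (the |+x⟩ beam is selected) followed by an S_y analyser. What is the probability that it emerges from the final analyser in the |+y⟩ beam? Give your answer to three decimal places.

First analyser (S_x): P(|+x⟩) = |⟨+x|ψ⟩|² = 49/58.
After stage 1 the state is |+x⟩; P(|+y⟩) = |⟨+y|+x⟩|² = 1/2.
Joint probability = 49/58 × 1/2 = 0.422.

0.422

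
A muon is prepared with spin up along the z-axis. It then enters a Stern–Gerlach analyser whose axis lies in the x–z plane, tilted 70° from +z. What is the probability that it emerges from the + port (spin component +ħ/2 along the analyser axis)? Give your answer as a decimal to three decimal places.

0.671

For spin-½, the probability of finding spin-up along an axis at angle θ to the initial spin direction is cos²(θ/2); spin-down is sin²(θ/2).
θ = 70°, so P = cos²(35°) ≈ 0.671.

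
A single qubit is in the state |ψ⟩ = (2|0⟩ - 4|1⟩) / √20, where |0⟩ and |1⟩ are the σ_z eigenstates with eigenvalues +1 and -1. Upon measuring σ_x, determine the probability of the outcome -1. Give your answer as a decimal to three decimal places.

0.900

|-x⟩ = (|0⟩ - |1⟩)/√2, so ⟨-x|ψ⟩ = (6) / (√2·√20).
P = |6|² / 40 = 36/40.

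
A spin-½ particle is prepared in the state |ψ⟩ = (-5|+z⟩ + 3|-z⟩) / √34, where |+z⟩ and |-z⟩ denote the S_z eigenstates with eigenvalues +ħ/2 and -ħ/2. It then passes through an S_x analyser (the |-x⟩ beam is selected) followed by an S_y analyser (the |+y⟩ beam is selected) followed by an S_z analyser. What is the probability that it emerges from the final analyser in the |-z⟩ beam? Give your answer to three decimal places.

First analyser (S_x): P(|-x⟩) = |⟨-x|ψ⟩|² = 64/68.
After stage 1 the state is |-x⟩; P(|+y⟩) = |⟨+y|-x⟩|² = 1/2.
After stage 2 the state is |+y⟩; P(|-z⟩) = |⟨-z|+y⟩|² = 1/2.
Joint probability = 64/68 × 1/2 × 1/2 = 0.235.

0.235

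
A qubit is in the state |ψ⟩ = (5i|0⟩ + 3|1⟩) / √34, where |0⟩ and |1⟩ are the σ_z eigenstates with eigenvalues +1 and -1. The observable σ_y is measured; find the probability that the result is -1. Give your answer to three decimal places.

|-y⟩ = (|0⟩ - i|1⟩)/√2, so ⟨-y|ψ⟩ = (8i) / (√2·√34).
P = |8i|² / 68 = 64/68.

0.941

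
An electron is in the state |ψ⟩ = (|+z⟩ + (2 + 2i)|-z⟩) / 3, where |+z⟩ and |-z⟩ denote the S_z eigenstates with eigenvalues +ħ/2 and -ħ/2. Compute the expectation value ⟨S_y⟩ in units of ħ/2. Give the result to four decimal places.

0.4444

⟨σ_y⟩ = 2 Im(a* b)/(|a|²+|b|²) with a = 1, b = (2 + 2i).
a* b = (2 + 2i), so ⟨σ_y⟩ = 4/9.
⟨S_y⟩ = (ħ/2)·⟨σ_y⟩.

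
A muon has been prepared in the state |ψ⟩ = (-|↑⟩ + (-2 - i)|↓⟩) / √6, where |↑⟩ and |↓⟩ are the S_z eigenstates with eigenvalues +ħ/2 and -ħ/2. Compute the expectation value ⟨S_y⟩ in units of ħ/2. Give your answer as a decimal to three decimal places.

0.333

⟨σ_y⟩ = 2 Im(a* b)/(|a|²+|b|²) with a = -1, b = (-2 - i).
a* b = (2 + i), so ⟨σ_y⟩ = 2/6.
⟨S_y⟩ = (ħ/2)·⟨σ_y⟩.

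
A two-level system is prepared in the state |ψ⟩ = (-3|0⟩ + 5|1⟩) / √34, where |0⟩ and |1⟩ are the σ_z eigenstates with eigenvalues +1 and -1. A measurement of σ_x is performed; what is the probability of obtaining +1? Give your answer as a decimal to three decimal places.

|+x⟩ = (|0⟩ + |1⟩)/√2, so ⟨+x|ψ⟩ = (2) / (√2·√34).
P = |2|² / 68 = 4/68.

0.059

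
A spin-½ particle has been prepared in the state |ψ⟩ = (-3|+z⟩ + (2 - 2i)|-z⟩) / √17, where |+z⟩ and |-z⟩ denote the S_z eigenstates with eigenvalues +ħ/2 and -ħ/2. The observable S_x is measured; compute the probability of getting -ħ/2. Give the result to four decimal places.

0.8529

|-x⟩ = (|+z⟩ - |-z⟩)/√2, so ⟨-x|ψ⟩ = (-5 + 2i) / (√2·√17).
P = |-5 + 2i|² / 34 = 29/34.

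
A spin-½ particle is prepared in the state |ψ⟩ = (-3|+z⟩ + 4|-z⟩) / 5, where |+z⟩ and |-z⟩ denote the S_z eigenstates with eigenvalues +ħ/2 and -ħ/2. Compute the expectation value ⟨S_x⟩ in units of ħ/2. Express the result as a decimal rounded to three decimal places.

-0.960

⟨σ_x⟩ = 2 Re(a* b)/(|a|²+|b|²) with a = -3, b = 4.
a* b = -12, so ⟨σ_x⟩ = -24/25.
⟨S_x⟩ = (ħ/2)·⟨σ_x⟩.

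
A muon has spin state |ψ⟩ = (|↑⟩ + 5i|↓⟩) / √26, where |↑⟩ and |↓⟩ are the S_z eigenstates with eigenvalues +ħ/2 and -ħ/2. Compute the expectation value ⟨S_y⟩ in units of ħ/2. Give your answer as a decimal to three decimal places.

⟨σ_y⟩ = 2 Im(a* b)/(|a|²+|b|²) with a = 1, b = 5i.
a* b = 5i, so ⟨σ_y⟩ = 10/26.
⟨S_y⟩ = (ħ/2)·⟨σ_y⟩.

0.385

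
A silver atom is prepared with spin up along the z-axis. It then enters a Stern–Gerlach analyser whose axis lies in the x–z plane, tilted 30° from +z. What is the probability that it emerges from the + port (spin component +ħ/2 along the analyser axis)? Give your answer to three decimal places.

For spin-½, the probability of finding spin-up along an axis at angle θ to the initial spin direction is cos²(θ/2); spin-down is sin²(θ/2).
θ = 30°, so P = cos²(15°) ≈ 0.933.

0.933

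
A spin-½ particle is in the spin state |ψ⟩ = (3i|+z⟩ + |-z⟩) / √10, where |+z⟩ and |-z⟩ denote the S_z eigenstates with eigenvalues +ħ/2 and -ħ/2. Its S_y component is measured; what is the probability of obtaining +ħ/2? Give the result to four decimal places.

|+y⟩ = (|+z⟩ + i|-z⟩)/√2, so ⟨+y|ψ⟩ = (2i) / (√2·√10).
P = |2i|² / 20 = 4/20.

0.2000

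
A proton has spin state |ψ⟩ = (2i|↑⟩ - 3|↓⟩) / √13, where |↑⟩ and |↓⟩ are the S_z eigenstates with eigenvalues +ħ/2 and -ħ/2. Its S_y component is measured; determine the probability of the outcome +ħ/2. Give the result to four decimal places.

0.9615

|+y⟩ = (|↑⟩ + i|↓⟩)/√2, so ⟨+y|ψ⟩ = (5i) / (√2·√13).
P = |5i|² / 26 = 25/26.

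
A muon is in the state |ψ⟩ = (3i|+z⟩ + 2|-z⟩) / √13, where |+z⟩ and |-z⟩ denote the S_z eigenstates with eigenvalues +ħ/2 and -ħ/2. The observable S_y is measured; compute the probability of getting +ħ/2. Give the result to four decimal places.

0.0385

|+y⟩ = (|+z⟩ + i|-z⟩)/√2, so ⟨+y|ψ⟩ = (i) / (√2·√13).
P = |i|² / 26 = 1/26.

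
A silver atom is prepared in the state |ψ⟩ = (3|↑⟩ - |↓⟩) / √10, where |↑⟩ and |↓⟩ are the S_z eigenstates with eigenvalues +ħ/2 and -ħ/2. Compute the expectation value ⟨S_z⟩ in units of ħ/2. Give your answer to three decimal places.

⟨σ_z⟩ = |a|² - |b|² divided by |a|²+|b|², with a, b the |↑⟩, |↓⟩ amplitudes.
= (9 - 1)/10 = 8/10.
⟨S_z⟩ = (ħ/2)·⟨σ_z⟩.

0.800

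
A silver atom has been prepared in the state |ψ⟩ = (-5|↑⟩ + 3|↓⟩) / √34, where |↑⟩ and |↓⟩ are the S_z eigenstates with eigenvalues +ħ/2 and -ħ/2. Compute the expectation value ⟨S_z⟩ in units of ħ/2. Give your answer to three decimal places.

0.471

⟨σ_z⟩ = |a|² - |b|² divided by |a|²+|b|², with a, b the |↑⟩, |↓⟩ amplitudes.
= (25 - 9)/34 = 16/34.
⟨S_z⟩ = (ħ/2)·⟨σ_z⟩.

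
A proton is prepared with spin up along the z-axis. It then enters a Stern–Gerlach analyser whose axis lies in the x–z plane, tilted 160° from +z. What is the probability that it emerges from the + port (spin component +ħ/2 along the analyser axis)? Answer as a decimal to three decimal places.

0.030

For spin-½, the probability of finding spin-up along an axis at angle θ to the initial spin direction is cos²(θ/2); spin-down is sin²(θ/2).
θ = 160°, so P = cos²(80°) ≈ 0.030.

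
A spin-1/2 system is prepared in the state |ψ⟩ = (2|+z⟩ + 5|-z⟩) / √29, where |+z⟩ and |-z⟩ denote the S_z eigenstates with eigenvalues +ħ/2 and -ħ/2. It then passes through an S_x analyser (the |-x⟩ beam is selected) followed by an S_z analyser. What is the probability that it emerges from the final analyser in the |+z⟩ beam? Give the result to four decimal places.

First analyser (S_x): P(|-x⟩) = |⟨-x|ψ⟩|² = 9/58.
After stage 1 the state is |-x⟩; P(|+z⟩) = |⟨+z|-x⟩|² = 1/2.
Joint probability = 9/58 × 1/2 = 0.0776.

0.0776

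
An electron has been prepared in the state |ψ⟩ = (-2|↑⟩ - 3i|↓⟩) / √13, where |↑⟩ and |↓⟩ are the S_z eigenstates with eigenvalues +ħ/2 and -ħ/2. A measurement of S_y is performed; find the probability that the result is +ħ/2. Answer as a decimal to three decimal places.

|+y⟩ = (|↑⟩ + i|↓⟩)/√2, so ⟨+y|ψ⟩ = (-5) / (√2·√13).
P = |-5|² / 26 = 25/26.

0.962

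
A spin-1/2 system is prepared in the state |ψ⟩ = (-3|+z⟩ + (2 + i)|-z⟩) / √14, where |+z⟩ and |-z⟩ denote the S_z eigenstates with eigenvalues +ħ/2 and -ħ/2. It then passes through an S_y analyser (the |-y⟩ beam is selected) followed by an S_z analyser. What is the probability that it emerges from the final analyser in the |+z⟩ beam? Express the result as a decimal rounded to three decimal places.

0.357

First analyser (S_y): P(|-y⟩) = |⟨-y|ψ⟩|² = 20/28.
After stage 1 the state is |-y⟩; P(|+z⟩) = |⟨+z|-y⟩|² = 1/2.
Joint probability = 20/28 × 1/2 = 0.357.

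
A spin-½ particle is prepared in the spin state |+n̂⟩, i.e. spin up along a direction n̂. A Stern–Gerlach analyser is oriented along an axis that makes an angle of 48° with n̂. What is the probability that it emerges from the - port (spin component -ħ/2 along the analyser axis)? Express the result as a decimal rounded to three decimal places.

For spin-½, the probability of finding spin-up along an axis at angle θ to the initial spin direction is cos²(θ/2); spin-down is sin²(θ/2).
θ = 48°, so P = sin²(24°) ≈ 0.165.

0.165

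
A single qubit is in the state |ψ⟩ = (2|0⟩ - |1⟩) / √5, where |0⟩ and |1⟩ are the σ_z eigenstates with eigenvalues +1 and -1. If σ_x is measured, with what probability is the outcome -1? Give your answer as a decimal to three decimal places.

|-x⟩ = (|0⟩ - |1⟩)/√2, so ⟨-x|ψ⟩ = (3) / (√2·√5).
P = |3|² / 10 = 9/10.

0.900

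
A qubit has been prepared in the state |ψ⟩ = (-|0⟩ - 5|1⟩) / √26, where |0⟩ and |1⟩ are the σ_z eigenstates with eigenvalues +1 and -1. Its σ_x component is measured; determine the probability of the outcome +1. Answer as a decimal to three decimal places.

|+x⟩ = (|0⟩ + |1⟩)/√2, so ⟨+x|ψ⟩ = (-6) / (√2·√26).
P = |-6|² / 52 = 36/52.

0.692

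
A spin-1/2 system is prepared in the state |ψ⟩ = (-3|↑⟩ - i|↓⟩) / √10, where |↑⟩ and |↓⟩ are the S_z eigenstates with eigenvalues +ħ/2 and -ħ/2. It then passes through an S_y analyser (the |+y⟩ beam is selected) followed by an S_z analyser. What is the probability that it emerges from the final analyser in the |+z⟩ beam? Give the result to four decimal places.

First analyser (S_y): P(|+y⟩) = |⟨+y|ψ⟩|² = 16/20.
After stage 1 the state is |+y⟩; P(|+z⟩) = |⟨+z|+y⟩|² = 1/2.
Joint probability = 16/20 × 1/2 = 0.4000.

0.4000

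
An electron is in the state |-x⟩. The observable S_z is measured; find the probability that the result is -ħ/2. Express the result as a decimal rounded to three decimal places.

In the S_z basis, |-x⟩ = (|↑⟩ - |↓⟩)/√2 and |-z⟩ = |↓⟩.
|⟨-z|-x⟩|² = 1/2.

0.500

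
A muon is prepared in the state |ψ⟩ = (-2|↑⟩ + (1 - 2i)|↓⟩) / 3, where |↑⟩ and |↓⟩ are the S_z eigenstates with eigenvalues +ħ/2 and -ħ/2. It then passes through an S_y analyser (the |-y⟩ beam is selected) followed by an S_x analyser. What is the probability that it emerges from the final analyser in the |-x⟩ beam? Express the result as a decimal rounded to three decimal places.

First analyser (S_y): P(|-y⟩) = |⟨-y|ψ⟩|² = 1/18.
After stage 1 the state is |-y⟩; P(|-x⟩) = |⟨-x|-y⟩|² = 1/2.
Joint probability = 1/18 × 1/2 = 0.028.

0.028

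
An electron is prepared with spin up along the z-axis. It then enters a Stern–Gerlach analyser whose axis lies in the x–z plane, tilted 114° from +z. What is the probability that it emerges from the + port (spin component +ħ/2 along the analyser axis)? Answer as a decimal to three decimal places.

0.297

For spin-½, the probability of finding spin-up along an axis at angle θ to the initial spin direction is cos²(θ/2); spin-down is sin²(θ/2).
θ = 114°, so P = cos²(57°) ≈ 0.297.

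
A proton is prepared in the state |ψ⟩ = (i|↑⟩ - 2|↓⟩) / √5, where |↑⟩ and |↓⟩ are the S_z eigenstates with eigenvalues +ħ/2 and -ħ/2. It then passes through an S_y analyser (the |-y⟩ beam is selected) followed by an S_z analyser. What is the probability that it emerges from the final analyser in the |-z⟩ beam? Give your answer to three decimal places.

First analyser (S_y): P(|-y⟩) = |⟨-y|ψ⟩|² = 1/10.
After stage 1 the state is |-y⟩; P(|-z⟩) = |⟨-z|-y⟩|² = 1/2.
Joint probability = 1/10 × 1/2 = 0.050.

0.050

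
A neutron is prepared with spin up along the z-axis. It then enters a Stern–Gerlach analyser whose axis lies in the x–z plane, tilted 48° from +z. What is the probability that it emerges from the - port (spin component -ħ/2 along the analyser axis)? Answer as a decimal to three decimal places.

For spin-½, the probability of finding spin-up along an axis at angle θ to the initial spin direction is cos²(θ/2); spin-down is sin²(θ/2).
θ = 48°, so P = sin²(24°) ≈ 0.165.

0.165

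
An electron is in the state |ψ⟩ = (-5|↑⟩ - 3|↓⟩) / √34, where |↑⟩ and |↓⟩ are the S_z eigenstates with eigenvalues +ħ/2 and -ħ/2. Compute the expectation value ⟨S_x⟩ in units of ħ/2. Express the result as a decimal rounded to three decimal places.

0.882

⟨σ_x⟩ = 2 Re(a* b)/(|a|²+|b|²) with a = -5, b = -3.
a* b = 15, so ⟨σ_x⟩ = 30/34.
⟨S_x⟩ = (ħ/2)·⟨σ_x⟩.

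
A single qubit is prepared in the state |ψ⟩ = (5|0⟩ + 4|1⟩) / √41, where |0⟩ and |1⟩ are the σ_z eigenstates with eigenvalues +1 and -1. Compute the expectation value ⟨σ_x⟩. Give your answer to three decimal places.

0.976

⟨σ_x⟩ = 2 Re(a* b)/(|a|²+|b|²) with a = 5, b = 4.
a* b = 20, so ⟨σ_x⟩ = 40/41.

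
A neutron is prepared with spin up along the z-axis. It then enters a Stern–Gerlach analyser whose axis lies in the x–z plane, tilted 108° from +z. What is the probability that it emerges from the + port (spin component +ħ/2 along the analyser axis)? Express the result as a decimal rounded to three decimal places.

0.345

For spin-½, the probability of finding spin-up along an axis at angle θ to the initial spin direction is cos²(θ/2); spin-down is sin²(θ/2).
θ = 108°, so P = cos²(54°) ≈ 0.345.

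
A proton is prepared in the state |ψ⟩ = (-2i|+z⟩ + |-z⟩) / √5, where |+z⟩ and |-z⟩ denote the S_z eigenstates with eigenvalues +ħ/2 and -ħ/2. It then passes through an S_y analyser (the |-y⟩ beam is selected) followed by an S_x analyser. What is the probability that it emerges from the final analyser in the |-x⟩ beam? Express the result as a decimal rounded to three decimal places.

First analyser (S_y): P(|-y⟩) = |⟨-y|ψ⟩|² = 1/10.
After stage 1 the state is |-y⟩; P(|-x⟩) = |⟨-x|-y⟩|² = 1/2.
Joint probability = 1/10 × 1/2 = 0.050.

0.050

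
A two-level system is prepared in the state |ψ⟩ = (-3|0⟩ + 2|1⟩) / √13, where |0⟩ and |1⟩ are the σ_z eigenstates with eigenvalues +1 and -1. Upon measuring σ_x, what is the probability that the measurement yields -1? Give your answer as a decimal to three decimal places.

|-x⟩ = (|0⟩ - |1⟩)/√2, so ⟨-x|ψ⟩ = (-5) / (√2·√13).
P = |-5|² / 26 = 25/26.

0.962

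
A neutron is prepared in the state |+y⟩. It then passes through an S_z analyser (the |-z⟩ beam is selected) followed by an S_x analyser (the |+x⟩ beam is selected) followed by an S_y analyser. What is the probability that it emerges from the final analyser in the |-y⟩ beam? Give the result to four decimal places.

First analyser (S_z): from |+y⟩, P(|-z⟩) = 1/2.
After stage 1 the state is |-z⟩; P(|+x⟩) = |⟨+x|-z⟩|² = 1/2.
After stage 2 the state is |+x⟩; P(|-y⟩) = |⟨-y|+x⟩|² = 1/2.
Joint probability = 1/2 × 1/2 × 1/2 = 0.1250.

0.1250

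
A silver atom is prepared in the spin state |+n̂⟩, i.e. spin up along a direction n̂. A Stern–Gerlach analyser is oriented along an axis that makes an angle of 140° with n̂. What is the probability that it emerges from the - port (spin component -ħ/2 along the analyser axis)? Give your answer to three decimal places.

0.883

For spin-½, the probability of finding spin-up along an axis at angle θ to the initial spin direction is cos²(θ/2); spin-down is sin²(θ/2).
θ = 140°, so P = sin²(70°) ≈ 0.883.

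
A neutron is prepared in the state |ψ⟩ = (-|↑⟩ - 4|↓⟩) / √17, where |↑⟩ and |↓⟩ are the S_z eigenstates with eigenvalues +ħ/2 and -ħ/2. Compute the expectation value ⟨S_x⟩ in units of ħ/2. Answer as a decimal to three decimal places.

0.471

⟨σ_x⟩ = 2 Re(a* b)/(|a|²+|b|²) with a = -1, b = -4.
a* b = 4, so ⟨σ_x⟩ = 8/17.
⟨S_x⟩ = (ħ/2)·⟨σ_x⟩.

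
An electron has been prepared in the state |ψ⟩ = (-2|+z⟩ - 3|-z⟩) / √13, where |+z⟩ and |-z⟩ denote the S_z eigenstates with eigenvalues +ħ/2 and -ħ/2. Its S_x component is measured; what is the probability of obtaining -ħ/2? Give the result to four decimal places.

|-x⟩ = (|+z⟩ - |-z⟩)/√2, so ⟨-x|ψ⟩ = (1) / (√2·√13).
P = |1|² / 26 = 1/26.

0.0385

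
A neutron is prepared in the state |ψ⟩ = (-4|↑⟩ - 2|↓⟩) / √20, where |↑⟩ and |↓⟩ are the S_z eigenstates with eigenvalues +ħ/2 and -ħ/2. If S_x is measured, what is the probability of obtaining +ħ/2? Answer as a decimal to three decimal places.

|+x⟩ = (|↑⟩ + |↓⟩)/√2, so ⟨+x|ψ⟩ = (-6) / (√2·√20).
P = |-6|² / 40 = 36/40.

0.900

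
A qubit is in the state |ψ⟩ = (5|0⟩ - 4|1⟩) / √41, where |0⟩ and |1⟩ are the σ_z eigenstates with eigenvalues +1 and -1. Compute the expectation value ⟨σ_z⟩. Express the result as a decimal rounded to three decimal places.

0.220

⟨σ_z⟩ = |a|² - |b|² divided by |a|²+|b|², with a, b the |0⟩, |1⟩ amplitudes.
= (25 - 16)/41 = 9/41.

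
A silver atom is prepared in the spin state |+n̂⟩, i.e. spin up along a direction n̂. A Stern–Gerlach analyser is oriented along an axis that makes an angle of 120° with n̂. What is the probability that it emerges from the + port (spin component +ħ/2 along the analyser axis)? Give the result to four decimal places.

0.2500

For spin-½, the probability of finding spin-up along an axis at angle θ to the initial spin direction is cos²(θ/2); spin-down is sin²(θ/2).
θ = 120°, so P = cos²(60°) ≈ 0.2500.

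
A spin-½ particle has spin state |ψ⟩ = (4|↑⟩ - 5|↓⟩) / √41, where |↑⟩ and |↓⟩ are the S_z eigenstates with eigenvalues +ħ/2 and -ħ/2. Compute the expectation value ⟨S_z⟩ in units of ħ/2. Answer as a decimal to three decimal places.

-0.220

⟨σ_z⟩ = |a|² - |b|² divided by |a|²+|b|², with a, b the |↑⟩, |↓⟩ amplitudes.
= (16 - 25)/41 = -9/41.
⟨S_z⟩ = (ħ/2)·⟨σ_z⟩.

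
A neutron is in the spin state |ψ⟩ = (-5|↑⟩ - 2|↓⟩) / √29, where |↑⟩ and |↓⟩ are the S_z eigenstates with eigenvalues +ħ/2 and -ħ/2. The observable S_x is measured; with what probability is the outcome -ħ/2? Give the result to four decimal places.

|-x⟩ = (|↑⟩ - |↓⟩)/√2, so ⟨-x|ψ⟩ = (-3) / (√2·√29).
P = |-3|² / 58 = 9/58.

0.1552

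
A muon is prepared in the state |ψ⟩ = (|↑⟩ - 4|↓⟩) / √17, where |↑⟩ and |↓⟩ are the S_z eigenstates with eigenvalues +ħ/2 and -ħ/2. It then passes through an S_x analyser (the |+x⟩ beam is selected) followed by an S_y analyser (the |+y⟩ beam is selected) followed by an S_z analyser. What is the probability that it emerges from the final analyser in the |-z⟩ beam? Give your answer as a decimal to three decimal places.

First analyser (S_x): P(|+x⟩) = |⟨+x|ψ⟩|² = 9/34.
After stage 1 the state is |+x⟩; P(|+y⟩) = |⟨+y|+x⟩|² = 1/2.
After stage 2 the state is |+y⟩; P(|-z⟩) = |⟨-z|+y⟩|² = 1/2.
Joint probability = 9/34 × 1/2 × 1/2 = 0.066.

0.066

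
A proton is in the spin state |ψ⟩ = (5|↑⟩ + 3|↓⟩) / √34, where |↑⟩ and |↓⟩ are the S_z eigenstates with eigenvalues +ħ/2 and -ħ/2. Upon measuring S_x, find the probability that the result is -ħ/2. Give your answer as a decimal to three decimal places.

0.059

|-x⟩ = (|↑⟩ - |↓⟩)/√2, so ⟨-x|ψ⟩ = (2) / (√2·√34).
P = |2|² / 68 = 4/68.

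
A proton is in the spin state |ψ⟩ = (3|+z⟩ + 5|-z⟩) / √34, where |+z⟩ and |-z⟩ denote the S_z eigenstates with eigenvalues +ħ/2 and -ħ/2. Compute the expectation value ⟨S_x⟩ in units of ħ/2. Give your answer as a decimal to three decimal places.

0.882

⟨σ_x⟩ = 2 Re(a* b)/(|a|²+|b|²) with a = 3, b = 5.
a* b = 15, so ⟨σ_x⟩ = 30/34.
⟨S_x⟩ = (ħ/2)·⟨σ_x⟩.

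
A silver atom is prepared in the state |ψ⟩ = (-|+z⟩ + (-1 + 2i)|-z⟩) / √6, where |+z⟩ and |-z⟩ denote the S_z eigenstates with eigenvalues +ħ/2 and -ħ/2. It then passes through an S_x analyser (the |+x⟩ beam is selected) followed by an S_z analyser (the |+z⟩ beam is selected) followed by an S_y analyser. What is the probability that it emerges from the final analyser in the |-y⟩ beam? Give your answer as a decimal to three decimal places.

0.167

First analyser (S_x): P(|+x⟩) = |⟨+x|ψ⟩|² = 8/12.
After stage 1 the state is |+x⟩; P(|+z⟩) = |⟨+z|+x⟩|² = 1/2.
After stage 2 the state is |+z⟩; P(|-y⟩) = |⟨-y|+z⟩|² = 1/2.
Joint probability = 8/12 × 1/2 × 1/2 = 0.167.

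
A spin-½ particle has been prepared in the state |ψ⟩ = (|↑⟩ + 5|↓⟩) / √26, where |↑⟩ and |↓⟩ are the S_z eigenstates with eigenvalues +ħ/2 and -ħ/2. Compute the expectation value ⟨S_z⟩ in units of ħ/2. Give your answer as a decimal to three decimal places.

⟨σ_z⟩ = |a|² - |b|² divided by |a|²+|b|², with a, b the |↑⟩, |↓⟩ amplitudes.
= (1 - 25)/26 = -24/26.
⟨S_z⟩ = (ħ/2)·⟨σ_z⟩.

-0.923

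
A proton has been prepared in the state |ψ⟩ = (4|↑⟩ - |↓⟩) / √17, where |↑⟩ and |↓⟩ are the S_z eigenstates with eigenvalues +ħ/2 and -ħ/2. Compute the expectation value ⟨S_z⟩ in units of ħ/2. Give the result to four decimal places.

0.8824

⟨σ_z⟩ = |a|² - |b|² divided by |a|²+|b|², with a, b the |↑⟩, |↓⟩ amplitudes.
= (16 - 1)/17 = 15/17.
⟨S_z⟩ = (ħ/2)·⟨σ_z⟩.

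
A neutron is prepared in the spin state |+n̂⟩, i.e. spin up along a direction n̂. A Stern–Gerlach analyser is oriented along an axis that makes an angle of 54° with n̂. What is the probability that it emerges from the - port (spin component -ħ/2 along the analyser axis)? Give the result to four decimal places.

0.2061

For spin-½, the probability of finding spin-up along an axis at angle θ to the initial spin direction is cos²(θ/2); spin-down is sin²(θ/2).
θ = 54°, so P = sin²(27°) ≈ 0.2061.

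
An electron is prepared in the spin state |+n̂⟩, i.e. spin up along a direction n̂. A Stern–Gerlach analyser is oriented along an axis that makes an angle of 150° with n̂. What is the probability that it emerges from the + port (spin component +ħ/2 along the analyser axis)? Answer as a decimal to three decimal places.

For spin-½, the probability of finding spin-up along an axis at angle θ to the initial spin direction is cos²(θ/2); spin-down is sin²(θ/2).
θ = 150°, so P = cos²(75°) ≈ 0.067.

0.067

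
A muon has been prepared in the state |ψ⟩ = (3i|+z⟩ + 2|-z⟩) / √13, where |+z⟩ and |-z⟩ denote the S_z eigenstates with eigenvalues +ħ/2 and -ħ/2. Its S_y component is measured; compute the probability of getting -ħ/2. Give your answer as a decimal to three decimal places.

0.962

|-y⟩ = (|+z⟩ - i|-z⟩)/√2, so ⟨-y|ψ⟩ = (5i) / (√2·√13).
P = |5i|² / 26 = 25/26.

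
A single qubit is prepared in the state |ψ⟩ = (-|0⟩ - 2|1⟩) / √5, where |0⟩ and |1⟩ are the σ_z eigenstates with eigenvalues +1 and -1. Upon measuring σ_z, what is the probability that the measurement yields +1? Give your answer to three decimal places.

0.200

The +1 outcome corresponds to |0⟩. Its amplitude in |ψ⟩ is -1/√5.
P = |-1|² / 5 = 1/5.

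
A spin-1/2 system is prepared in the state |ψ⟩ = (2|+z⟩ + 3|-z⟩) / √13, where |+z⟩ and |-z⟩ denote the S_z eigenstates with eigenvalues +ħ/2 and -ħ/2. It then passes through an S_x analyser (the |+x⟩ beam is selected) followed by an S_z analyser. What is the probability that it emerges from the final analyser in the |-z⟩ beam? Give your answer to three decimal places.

0.481

First analyser (S_x): P(|+x⟩) = |⟨+x|ψ⟩|² = 25/26.
After stage 1 the state is |+x⟩; P(|-z⟩) = |⟨-z|+x⟩|² = 1/2.
Joint probability = 25/26 × 1/2 = 0.481.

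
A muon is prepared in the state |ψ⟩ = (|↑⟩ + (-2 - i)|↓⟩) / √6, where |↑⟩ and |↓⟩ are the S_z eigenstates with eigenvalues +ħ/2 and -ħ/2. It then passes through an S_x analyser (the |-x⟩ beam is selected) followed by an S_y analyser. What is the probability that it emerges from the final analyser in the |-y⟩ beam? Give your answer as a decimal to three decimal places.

First analyser (S_x): P(|-x⟩) = |⟨-x|ψ⟩|² = 10/12.
After stage 1 the state is |-x⟩; P(|-y⟩) = |⟨-y|-x⟩|² = 1/2.
Joint probability = 10/12 × 1/2 = 0.417.

0.417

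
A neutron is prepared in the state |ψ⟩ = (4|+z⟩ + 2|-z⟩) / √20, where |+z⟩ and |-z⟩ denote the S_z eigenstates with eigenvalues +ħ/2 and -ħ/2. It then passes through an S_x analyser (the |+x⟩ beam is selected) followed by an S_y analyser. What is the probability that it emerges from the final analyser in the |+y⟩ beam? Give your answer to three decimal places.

0.450

First analyser (S_x): P(|+x⟩) = |⟨+x|ψ⟩|² = 36/40.
After stage 1 the state is |+x⟩; P(|+y⟩) = |⟨+y|+x⟩|² = 1/2.
Joint probability = 36/40 × 1/2 = 0.450.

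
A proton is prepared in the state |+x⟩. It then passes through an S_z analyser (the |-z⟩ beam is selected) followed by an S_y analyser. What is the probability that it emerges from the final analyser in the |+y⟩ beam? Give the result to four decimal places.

0.2500

First analyser (S_z): from |+x⟩, P(|-z⟩) = 1/2.
After stage 1 the state is |-z⟩; P(|+y⟩) = |⟨+y|-z⟩|² = 1/2.
Joint probability = 1/2 × 1/2 = 0.2500.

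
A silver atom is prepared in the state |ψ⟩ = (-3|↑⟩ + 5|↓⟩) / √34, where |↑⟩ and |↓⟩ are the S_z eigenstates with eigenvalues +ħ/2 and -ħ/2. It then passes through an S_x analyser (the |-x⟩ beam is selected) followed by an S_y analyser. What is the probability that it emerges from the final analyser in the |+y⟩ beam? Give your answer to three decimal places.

First analyser (S_x): P(|-x⟩) = |⟨-x|ψ⟩|² = 64/68.
After stage 1 the state is |-x⟩; P(|+y⟩) = |⟨+y|-x⟩|² = 1/2.
Joint probability = 64/68 × 1/2 = 0.471.

0.471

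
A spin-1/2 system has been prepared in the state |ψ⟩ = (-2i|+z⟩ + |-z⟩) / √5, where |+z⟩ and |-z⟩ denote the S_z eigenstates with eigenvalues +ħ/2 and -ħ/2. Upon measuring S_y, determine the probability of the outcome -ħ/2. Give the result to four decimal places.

|-y⟩ = (|+z⟩ - i|-z⟩)/√2, so ⟨-y|ψ⟩ = (-i) / (√2·√5).
P = |-i|² / 10 = 1/10.

0.1000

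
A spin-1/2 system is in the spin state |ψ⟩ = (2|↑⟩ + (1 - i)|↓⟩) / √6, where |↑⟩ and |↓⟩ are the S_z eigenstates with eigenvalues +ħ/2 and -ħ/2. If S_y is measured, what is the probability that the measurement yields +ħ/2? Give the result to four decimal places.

0.1667

|+y⟩ = (|↑⟩ + i|↓⟩)/√2, so ⟨+y|ψ⟩ = (1 - i) / (√2·√6).
P = |1 - i|² / 12 = 2/12.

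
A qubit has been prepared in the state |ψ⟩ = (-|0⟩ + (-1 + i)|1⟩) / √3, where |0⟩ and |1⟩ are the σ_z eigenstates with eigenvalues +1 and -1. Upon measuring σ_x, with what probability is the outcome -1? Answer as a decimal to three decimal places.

|-x⟩ = (|0⟩ - |1⟩)/√2, so ⟨-x|ψ⟩ = (-i) / (√2·√3).
P = |-i|² / 6 = 1/6.

0.167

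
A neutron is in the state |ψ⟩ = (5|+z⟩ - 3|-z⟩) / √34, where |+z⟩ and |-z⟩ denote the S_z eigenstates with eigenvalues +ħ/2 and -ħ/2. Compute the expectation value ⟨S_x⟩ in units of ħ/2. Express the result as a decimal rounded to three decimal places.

⟨σ_x⟩ = 2 Re(a* b)/(|a|²+|b|²) with a = 5, b = -3.
a* b = -15, so ⟨σ_x⟩ = -30/34.
⟨S_x⟩ = (ħ/2)·⟨σ_x⟩.

-0.882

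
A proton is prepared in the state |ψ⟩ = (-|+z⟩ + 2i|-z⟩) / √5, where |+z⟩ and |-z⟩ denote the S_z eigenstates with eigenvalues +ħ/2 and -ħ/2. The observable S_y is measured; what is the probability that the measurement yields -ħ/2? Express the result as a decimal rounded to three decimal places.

0.900

|-y⟩ = (|+z⟩ - i|-z⟩)/√2, so ⟨-y|ψ⟩ = (-3) / (√2·√5).
P = |-3|² / 10 = 9/10.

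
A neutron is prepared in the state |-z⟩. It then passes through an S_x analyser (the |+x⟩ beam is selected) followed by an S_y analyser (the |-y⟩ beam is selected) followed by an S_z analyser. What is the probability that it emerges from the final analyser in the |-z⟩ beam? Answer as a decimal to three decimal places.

First analyser (S_x): from |-z⟩, P(|+x⟩) = 1/2.
After stage 1 the state is |+x⟩; P(|-y⟩) = |⟨-y|+x⟩|² = 1/2.
After stage 2 the state is |-y⟩; P(|-z⟩) = |⟨-z|-y⟩|² = 1/2.
Joint probability = 1/2 × 1/2 × 1/2 = 0.125.

0.125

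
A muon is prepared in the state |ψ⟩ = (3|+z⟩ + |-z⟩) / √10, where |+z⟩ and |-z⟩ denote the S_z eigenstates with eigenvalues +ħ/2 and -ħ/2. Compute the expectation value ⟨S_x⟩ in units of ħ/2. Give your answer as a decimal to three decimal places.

⟨σ_x⟩ = 2 Re(a* b)/(|a|²+|b|²) with a = 3, b = 1.
a* b = 3, so ⟨σ_x⟩ = 6/10.
⟨S_x⟩ = (ħ/2)·⟨σ_x⟩.

0.600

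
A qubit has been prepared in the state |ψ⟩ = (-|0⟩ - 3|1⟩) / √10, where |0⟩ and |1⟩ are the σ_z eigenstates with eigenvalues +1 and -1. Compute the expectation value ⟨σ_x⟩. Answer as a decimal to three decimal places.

⟨σ_x⟩ = 2 Re(a* b)/(|a|²+|b|²) with a = -1, b = -3.
a* b = 3, so ⟨σ_x⟩ = 6/10.

0.600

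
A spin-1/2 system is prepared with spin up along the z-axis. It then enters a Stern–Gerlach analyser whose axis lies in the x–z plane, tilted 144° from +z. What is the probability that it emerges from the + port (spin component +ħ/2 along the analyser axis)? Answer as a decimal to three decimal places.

For spin-½, the probability of finding spin-up along an axis at angle θ to the initial spin direction is cos²(θ/2); spin-down is sin²(θ/2).
θ = 144°, so P = cos²(72°) ≈ 0.095.

0.095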